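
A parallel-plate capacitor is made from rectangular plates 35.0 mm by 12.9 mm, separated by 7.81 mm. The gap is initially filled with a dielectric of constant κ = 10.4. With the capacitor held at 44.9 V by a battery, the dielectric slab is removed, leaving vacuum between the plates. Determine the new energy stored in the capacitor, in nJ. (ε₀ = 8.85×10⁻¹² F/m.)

A = 35.0 × 12.9 mm² = 4.51×10⁻⁴ m².
Initially C₁ = κε₀A/d = 10.4 × 8.85×10⁻¹² × 4.51×10⁻⁴ / 7.81×10⁻³ = 5.32×10⁻¹² F.
U₁ = 5.36×10⁻⁹ J.
Battery connected ⇒ V is held fixed. C₂ = 0.0962 C₁ and U = ½CV², so U₂/U₁ = C₂/C₁ = 0.0962.
U₂ = 0.0962 × 5.36×10⁻⁹ = 5.16×10⁻¹⁰ J.

U ≈ 0.516 nJ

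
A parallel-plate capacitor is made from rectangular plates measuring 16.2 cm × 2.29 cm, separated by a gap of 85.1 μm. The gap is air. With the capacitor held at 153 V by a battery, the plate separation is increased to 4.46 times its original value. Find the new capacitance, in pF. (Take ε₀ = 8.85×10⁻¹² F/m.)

C ≈ 86.5 pF

A = 16.2 × 2.29 cm² = 3.71×10⁻³ m².
Initially C₁ = ε₀A/d = 8.85×10⁻¹² × 3.71×10⁻³ / 8.51×10⁻⁵ = 3.86×10⁻¹⁰ F.
C = ε₀A/d scales as 1/d, so C₂/C₁ = d₁/d₂ = 1/4.46 = 0.224.
C₂ = 0.224 × 3.86×10⁻¹⁰ = 8.65×10⁻¹¹ F.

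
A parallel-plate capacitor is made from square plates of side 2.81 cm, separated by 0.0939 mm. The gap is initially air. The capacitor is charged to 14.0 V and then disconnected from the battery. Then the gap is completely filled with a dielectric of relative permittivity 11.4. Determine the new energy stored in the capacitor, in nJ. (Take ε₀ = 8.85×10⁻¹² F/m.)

U ≈ 0.640 nJ

A = (2.81 cm)² = 7.90×10⁻⁴ m².
Initially C₁ = ε₀A/d = 8.85×10⁻¹² × 7.90×10⁻⁴ / 9.39×10⁻⁵ = 7.44×10⁻¹¹ F.
U₁ = 7.29×10⁻⁹ J.
Isolated ⇒ Q is held fixed. C₂ = 11.4 C₁ and U = Q²/(2C), so U₂/U₁ = C₁/C₂ = 0.0877.
U₂ = 0.0877 × 7.29×10⁻⁹ = 6.40×10⁻¹⁰ J.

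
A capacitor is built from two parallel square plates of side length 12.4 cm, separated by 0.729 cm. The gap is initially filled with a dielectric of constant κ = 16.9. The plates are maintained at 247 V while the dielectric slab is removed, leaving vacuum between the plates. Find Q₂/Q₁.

Battery connected ⇒ V is held fixed.
C₂ = 0.0592 C₁ and Q = CV, so Q₂/Q₁ = C₂/C₁ = 0.0592.

Q₂/Q₁ ≈ 0.0592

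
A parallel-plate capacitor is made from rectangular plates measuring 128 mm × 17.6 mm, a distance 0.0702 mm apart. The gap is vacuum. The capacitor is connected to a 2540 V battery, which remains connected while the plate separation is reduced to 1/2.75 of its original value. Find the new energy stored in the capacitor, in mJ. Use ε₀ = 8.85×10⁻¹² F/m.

U ≈ 2.52 mJ

A = 128 × 17.6 mm² = 2.25×10⁻³ m².
Initially C₁ = ε₀A/d = 8.85×10⁻¹² × 2.25×10⁻³ / 7.02×10⁻⁵ = 2.84×10⁻¹⁰ F.
U₁ = 9.16×10⁻⁴ J.
Battery connected ⇒ V is held fixed. C₂ = 2.75 C₁ and U = ½CV², so U₂/U₁ = C₂/C₁ = 2.75.
U₂ = 2.75 × 9.16×10⁻⁴ = 2.52×10⁻³ J.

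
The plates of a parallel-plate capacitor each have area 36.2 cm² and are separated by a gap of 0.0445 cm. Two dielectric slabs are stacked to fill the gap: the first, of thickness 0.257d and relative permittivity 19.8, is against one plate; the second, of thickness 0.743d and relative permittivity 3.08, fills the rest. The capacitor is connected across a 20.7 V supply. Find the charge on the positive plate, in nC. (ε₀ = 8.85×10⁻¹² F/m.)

A = 36.2 cm² = 3.62×10⁻³ m².
Stacked slabs ⇒ two capacitors in series, each with the full plate area.
C₁ = κ₁ε₀A/d₁ = 19.8 × 8.85×10⁻¹² × 3.62×10⁻³ / 1.14×10⁻⁴ = 5.55×10⁻⁹ F.
C₂ = κ₂ε₀A/d₂ = 3.08 × 8.85×10⁻¹² × 3.62×10⁻³ / 3.31×10⁻⁴ = 2.98×10⁻¹⁰ F.
C = (1/C₁ + 1/C₂)⁻¹ = 2.83×10⁻¹⁰ F.
Q = CV = 2.83×10⁻¹⁰ × 20.7 = 5.86×10⁻⁹ C.

Q ≈ 5.86 nC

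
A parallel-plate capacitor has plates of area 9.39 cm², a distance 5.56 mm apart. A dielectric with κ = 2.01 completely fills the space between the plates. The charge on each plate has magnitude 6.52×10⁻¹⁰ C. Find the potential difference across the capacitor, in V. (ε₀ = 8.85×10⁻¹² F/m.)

A = 9.39 cm² = 9.39×10⁻⁴ m².
C = κε₀A/d = 2.01 × 8.85×10⁻¹² × 9.39×10⁻⁴ / 5.56×10⁻³ = 3.00×10⁻¹² F.
V = Q/C = 6.52×10⁻¹⁰ / 3.00×10⁻¹² = 2.17×10² V.

217 V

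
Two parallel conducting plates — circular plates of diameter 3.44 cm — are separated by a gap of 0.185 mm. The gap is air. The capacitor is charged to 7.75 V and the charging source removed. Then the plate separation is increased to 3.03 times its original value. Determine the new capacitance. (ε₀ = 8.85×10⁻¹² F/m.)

A = π(3.44/2 cm)² = 9.29×10⁻⁴ m².
Initially C₁ = ε₀A/d = 8.85×10⁻¹² × 9.29×10⁻⁴ / 1.85×10⁻⁴ = 4.45×10⁻¹¹ F.
C = ε₀A/d scales as 1/d, so C₂/C₁ = d₁/d₂ = 1/3.03 = 0.330.
C₂ = 0.330 × 4.45×10⁻¹¹ = 1.47×10⁻¹¹ F.

C ≈ 14.7 pF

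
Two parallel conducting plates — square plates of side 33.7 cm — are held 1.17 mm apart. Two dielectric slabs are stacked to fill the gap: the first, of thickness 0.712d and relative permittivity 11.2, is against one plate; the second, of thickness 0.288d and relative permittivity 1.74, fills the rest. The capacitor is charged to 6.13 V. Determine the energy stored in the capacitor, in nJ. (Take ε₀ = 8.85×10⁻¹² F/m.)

A = (33.7 cm)² = 0.114 m².
Stacked slabs ⇒ two capacitors in series, each with the full plate area.
C₁ = κ₁ε₀A/d₁ = 11.2 × 8.85×10⁻¹² × 0.114 / 8.33×10⁻⁴ = 1.35×10⁻⁸ F.
C₂ = κ₂ε₀A/d₂ = 1.74 × 8.85×10⁻¹² × 0.114 / 3.37×10⁻⁴ = 5.19×10⁻⁹ F.
C = (1/C₁ + 1/C₂)⁻¹ = 3.75×10⁻⁹ F.
U = ½CV² = ½ × 3.75×10⁻⁹ × (6.13)² = 7.05×10⁻⁸ J.

70.5 nJ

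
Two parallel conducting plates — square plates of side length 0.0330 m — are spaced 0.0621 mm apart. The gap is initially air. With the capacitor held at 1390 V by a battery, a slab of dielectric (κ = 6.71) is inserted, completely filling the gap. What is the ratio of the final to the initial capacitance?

C₂/C₁ ≈ 6.71

C = κε₀A/d scales with κ, so C₂/C₁ = κ = 6.71.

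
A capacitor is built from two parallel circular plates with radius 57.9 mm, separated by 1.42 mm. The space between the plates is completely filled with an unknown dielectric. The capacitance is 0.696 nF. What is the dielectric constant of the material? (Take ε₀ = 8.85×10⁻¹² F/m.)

κ ≈ 10.6

A = π(57.9 mm)² = 1.05×10⁻² m².
κ = Cd/(ε₀A) = 6.96×10⁻¹⁰ × 1.42×10⁻³ / (8.85×10⁻¹² × 1.05×10⁻²) = 10.6.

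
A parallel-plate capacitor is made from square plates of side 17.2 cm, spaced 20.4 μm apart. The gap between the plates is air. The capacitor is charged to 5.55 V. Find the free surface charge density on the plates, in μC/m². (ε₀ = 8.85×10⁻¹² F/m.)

A = (17.2 cm)² = 2.96×10⁻² m².
C = ε₀A/d = 8.85×10⁻¹² × 2.96×10⁻² / 2.04×10⁻⁵ = 1.28×10⁻⁸ F.
σ = Q/A = CV/A = 1.28×10⁻⁸ × 5.55 / 2.96×10⁻² = 2.41×10⁻⁶ C/m².

σ ≈ 2.41 μC/m²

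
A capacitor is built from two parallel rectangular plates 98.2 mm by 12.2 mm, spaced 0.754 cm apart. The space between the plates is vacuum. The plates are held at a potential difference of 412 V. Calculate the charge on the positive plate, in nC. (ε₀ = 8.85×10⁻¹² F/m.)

Q ≈ 0.579 nC

A = 98.2 × 12.2 mm² = 1.20×10⁻³ m².
C = ε₀A/d = 8.85×10⁻¹² × 1.20×10⁻³ / 7.54×10⁻³ = 1.41×10⁻¹² F.
Q = CV = 1.41×10⁻¹² × 412 = 5.79×10⁻¹⁰ C.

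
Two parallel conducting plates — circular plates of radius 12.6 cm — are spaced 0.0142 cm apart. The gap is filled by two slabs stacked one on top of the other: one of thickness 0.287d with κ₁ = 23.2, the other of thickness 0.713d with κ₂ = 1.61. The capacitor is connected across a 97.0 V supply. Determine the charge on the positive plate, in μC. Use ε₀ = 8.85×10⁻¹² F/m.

Q ≈ 0.662 μC

A = π(12.6 cm)² = 4.99×10⁻² m².
Stacked slabs ⇒ two capacitors in series, each with the full plate area.
C₁ = κ₁ε₀A/d₁ = 23.2 × 8.85×10⁻¹² × 4.99×10⁻² / 4.08×10⁻⁵ = 2.51×10⁻⁷ F.
C₂ = κ₂ε₀A/d₂ = 1.61 × 8.85×10⁻¹² × 4.99×10⁻² / 1.01×10⁻⁴ = 7.02×10⁻⁹ F.
C = (1/C₁ + 1/C₂)⁻¹ = 6.83×10⁻⁹ F.
Q = CV = 6.83×10⁻⁹ × 97.0 = 6.62×10⁻⁷ C.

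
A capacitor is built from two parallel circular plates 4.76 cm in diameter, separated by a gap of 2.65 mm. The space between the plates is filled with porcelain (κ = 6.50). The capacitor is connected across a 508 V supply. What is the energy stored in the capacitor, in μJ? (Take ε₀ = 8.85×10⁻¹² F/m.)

4.98 μJ

A = π(4.76/2 cm)² = 1.78×10⁻³ m².
C = κε₀A/d = 6.50 × 8.85×10⁻¹² × 1.78×10⁻³ / 2.65×10⁻³ = 3.86×10⁻¹¹ F.
U = ½CV² = ½ × 3.86×10⁻¹¹ × (508)² = 4.98×10⁻⁶ J.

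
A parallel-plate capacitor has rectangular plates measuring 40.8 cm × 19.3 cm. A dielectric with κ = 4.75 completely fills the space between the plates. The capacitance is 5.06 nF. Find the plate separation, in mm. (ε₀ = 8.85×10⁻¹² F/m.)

A = 40.8 × 19.3 cm² = 7.87×10⁻² m².
d = κε₀A/C = 4.75 × 8.85×10⁻¹² × 7.87×10⁻² / 5.06×10⁻⁹ = 6.54×10⁻⁴ m.

0.654 mm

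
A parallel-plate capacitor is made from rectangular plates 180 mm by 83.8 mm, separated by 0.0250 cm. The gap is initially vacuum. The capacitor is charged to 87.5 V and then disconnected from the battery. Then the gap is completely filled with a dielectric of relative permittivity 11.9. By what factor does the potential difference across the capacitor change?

0.0840

Isolated ⇒ Q is held fixed.
C₂ = 11.9 C₁ and V = Q/C, so V₂/V₁ = C₁/C₂ = 0.0840.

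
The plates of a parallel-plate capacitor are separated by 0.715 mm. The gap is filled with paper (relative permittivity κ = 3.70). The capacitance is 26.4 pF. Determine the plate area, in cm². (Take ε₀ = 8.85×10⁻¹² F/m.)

5.76 cm²

A = Cd/(κε₀) = 2.64×10⁻¹¹ × 7.15×10⁻⁴ / (3.70 × 8.85×10⁻¹²) = 5.76×10⁻⁴ m².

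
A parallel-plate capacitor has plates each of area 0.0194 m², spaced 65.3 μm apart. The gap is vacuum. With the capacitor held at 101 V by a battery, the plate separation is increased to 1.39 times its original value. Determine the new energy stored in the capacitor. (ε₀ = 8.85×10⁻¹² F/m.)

Initially C₁ = ε₀A/d = 8.85×10⁻¹² × 1.94×10⁻² / 6.53×10⁻⁵ = 2.63×10⁻⁹ F.
U₁ = 1.34×10⁻⁵ J.
Battery connected ⇒ V is held fixed. C₂ = 0.719 C₁ and U = ½CV², so U₂/U₁ = C₂/C₁ = 0.719.
U₂ = 0.719 × 1.34×10⁻⁵ = 9.65×10⁻⁶ J.

9.65 μJ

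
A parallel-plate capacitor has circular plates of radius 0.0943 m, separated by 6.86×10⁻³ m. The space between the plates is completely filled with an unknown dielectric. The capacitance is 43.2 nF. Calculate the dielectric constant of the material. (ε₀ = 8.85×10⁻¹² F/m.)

1199

A = π(0.0943 m)² = 2.79×10⁻² m².
κ = Cd/(ε₀A) = 4.32×10⁻⁸ × 6.86×10⁻³ / (8.85×10⁻¹² × 2.79×10⁻²) = 1199.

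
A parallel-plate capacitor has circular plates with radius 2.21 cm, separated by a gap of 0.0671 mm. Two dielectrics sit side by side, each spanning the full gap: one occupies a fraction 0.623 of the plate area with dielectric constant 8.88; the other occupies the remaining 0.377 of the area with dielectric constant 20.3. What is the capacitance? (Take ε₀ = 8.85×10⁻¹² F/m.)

C ≈ 2.67 nF

A = π(2.21 cm)² = 1.53×10⁻³ m².
Side-by-side slabs ⇒ two capacitors in parallel, each spanning the full gap.
C₁ = κ₁ε₀A₁/d = 8.88 × 8.85×10⁻¹² × 9.56×10⁻⁴ / 6.71×10⁻⁵ = 1.12×10⁻⁹ F.
C₂ = κ₂ε₀A₂/d = 20.3 × 8.85×10⁻¹² × 5.78×10⁻⁴ / 6.71×10⁻⁵ = 1.55×10⁻⁹ F.
C = C₁ + C₂ = 2.67×10⁻⁹ F.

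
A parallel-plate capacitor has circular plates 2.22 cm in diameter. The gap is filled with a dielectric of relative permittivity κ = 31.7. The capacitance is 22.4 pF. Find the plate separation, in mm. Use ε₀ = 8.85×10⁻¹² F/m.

d ≈ 4.85 mm

A = π(2.22/2 cm)² = 3.87×10⁻⁴ m².
d = κε₀A/C = 31.7 × 8.85×10⁻¹² × 3.87×10⁻⁴ / 2.24×10⁻¹¹ = 4.85×10⁻³ m.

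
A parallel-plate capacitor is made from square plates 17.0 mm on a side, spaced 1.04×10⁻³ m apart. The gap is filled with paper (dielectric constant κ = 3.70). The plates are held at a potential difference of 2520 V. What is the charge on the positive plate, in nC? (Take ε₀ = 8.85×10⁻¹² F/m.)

A = (17.0 mm)² = 2.89×10⁻⁴ m².
C = κε₀A/d = 3.70 × 8.85×10⁻¹² × 2.89×10⁻⁴ / 1.04×10⁻³ = 9.10×10⁻¹² F.
Q = CV = 9.10×10⁻¹² × 2520 = 2.29×10⁻⁸ C.

Q ≈ 22.9 nC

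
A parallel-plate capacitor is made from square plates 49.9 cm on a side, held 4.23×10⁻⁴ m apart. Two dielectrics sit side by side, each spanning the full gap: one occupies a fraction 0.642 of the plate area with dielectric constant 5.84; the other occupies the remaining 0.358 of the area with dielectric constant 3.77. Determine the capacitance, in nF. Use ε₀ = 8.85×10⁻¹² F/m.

A = (49.9 cm)² = 0.249 m².
Side-by-side slabs ⇒ two capacitors in parallel, each spanning the full gap.
C₁ = κ₁ε₀A₁/d = 5.84 × 8.85×10⁻¹² × 0.160 / 4.23×10⁻⁴ = 1.95×10⁻⁸ F.
C₂ = κ₂ε₀A₂/d = 3.77 × 8.85×10⁻¹² × 8.91×10⁻² / 4.23×10⁻⁴ = 7.03×10⁻⁹ F.
C = C₁ + C₂ = 2.66×10⁻⁸ F.

26.6 nF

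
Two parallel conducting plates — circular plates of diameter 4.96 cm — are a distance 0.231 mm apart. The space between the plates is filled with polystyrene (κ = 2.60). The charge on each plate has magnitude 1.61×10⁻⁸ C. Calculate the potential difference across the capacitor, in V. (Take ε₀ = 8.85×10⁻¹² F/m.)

A = π(4.96/2 cm)² = 1.93×10⁻³ m².
C = κε₀A/d = 2.60 × 8.85×10⁻¹² × 1.93×10⁻³ / 2.31×10⁻⁴ = 1.92×10⁻¹⁰ F.
V = Q/C = 1.61×10⁻⁸ / 1.92×10⁻¹⁰ = 83.7 V.

83.7 V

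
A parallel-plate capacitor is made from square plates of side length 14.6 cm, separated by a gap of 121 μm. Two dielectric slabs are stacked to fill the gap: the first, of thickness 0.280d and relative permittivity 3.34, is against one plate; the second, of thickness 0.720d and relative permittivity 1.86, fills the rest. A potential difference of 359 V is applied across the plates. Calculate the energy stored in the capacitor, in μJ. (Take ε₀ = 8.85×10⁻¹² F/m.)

213 μJ

A = (14.6 cm)² = 2.13×10⁻² m².
Stacked slabs ⇒ two capacitors in series, each with the full plate area.
C₁ = κ₁ε₀A/d₁ = 3.34 × 8.85×10⁻¹² × 2.13×10⁻² / 3.39×10⁻⁵ = 1.86×10⁻⁸ F.
C₂ = κ₂ε₀A/d₂ = 1.86 × 8.85×10⁻¹² × 2.13×10⁻² / 8.71×10⁻⁵ = 4.03×10⁻⁹ F.
C = (1/C₁ + 1/C₂)⁻¹ = 3.31×10⁻⁹ F.
U = ½CV² = ½ × 3.31×10⁻⁹ × (359)² = 2.13×10⁻⁴ J.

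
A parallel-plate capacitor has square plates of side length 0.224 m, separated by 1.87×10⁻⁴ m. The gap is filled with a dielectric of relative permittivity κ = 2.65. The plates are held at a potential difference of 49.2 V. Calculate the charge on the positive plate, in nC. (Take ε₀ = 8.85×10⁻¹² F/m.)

310 nC

A = (0.224 m)² = 5.02×10⁻² m².
C = κε₀A/d = 2.65 × 8.85×10⁻¹² × 5.02×10⁻² / 1.87×10⁻⁴ = 6.29×10⁻⁹ F.
Q = CV = 6.29×10⁻⁹ × 49.2 = 3.10×10⁻⁷ C.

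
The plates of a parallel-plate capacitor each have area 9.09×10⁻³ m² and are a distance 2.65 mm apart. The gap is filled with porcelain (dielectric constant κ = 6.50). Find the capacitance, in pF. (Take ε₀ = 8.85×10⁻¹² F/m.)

C = κε₀A/d = 6.50 × 8.85×10⁻¹² × 9.09×10⁻³ / 2.65×10⁻³ = 1.97×10⁻¹⁰ F.

C ≈ 197 pF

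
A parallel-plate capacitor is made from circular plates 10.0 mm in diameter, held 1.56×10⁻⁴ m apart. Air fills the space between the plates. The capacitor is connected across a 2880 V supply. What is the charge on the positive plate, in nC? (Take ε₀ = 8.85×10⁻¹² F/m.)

A = π(10.0/2 mm)² = 7.85×10⁻⁵ m².
C = ε₀A/d = 8.85×10⁻¹² × 7.85×10⁻⁵ / 1.56×10⁻⁴ = 4.46×10⁻¹² F.
Q = CV = 4.46×10⁻¹² × 2880 = 1.28×10⁻⁸ C.

Q ≈ 12.8 nC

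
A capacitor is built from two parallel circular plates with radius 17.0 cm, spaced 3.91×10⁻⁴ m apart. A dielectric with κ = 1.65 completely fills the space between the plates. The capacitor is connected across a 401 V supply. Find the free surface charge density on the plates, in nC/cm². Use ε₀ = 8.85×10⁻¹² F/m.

A = π(17.0 cm)² = 9.08×10⁻² m².
C = κε₀A/d = 1.65 × 8.85×10⁻¹² × 9.08×10⁻² / 3.91×10⁻⁴ = 3.39×10⁻⁹ F.
σ = Q/A = CV/A = 3.39×10⁻⁹ × 401 / 9.08×10⁻² = 1.50×10⁻⁵ C/m².

σ ≈ 1.50 nC/cm²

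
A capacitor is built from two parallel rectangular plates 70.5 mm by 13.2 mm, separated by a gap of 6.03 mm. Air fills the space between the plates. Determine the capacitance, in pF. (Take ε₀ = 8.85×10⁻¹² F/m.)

C ≈ 1.37 pF

A = 70.5 × 13.2 mm² = 9.31×10⁻⁴ m².
C = ε₀A/d = 8.85×10⁻¹² × 9.31×10⁻⁴ / 6.03×10⁻³ = 1.37×10⁻¹² F.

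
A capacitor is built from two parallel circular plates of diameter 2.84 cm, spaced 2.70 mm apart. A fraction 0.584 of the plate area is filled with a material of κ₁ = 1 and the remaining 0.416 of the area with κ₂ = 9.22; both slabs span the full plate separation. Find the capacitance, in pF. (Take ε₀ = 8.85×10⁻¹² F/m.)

A = π(2.84/2 cm)² = 6.33×10⁻⁴ m².
Side-by-side slabs ⇒ two capacitors in parallel, each spanning the full gap.
C₁ = κ₁ε₀A₁/d = 1.00 × 8.85×10⁻¹² × 3.70×10⁻⁴ / 2.70×10⁻³ = 1.21×10⁻¹² F.
C₂ = κ₂ε₀A₂/d = 9.22 × 8.85×10⁻¹² × 2.64×10⁻⁴ / 2.70×10⁻³ = 7.96×10⁻¹² F.
C = C₁ + C₂ = 9.18×10⁻¹² F.

C ≈ 9.18 pF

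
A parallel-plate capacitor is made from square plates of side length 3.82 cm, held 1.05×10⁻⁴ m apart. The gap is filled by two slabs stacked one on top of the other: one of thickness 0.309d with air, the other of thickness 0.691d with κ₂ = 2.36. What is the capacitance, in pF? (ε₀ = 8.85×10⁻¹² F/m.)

A = (3.82 cm)² = 1.46×10⁻³ m².
Stacked slabs ⇒ two capacitors in series, each with the full plate area.
C₁ = κ₁ε₀A/d₁ = 1.00 × 8.85×10⁻¹² × 1.46×10⁻³ / 3.24×10⁻⁵ = 3.98×10⁻¹⁰ F.
C₂ = κ₂ε₀A/d₂ = 2.36 × 8.85×10⁻¹² × 1.46×10⁻³ / 7.26×10⁻⁵ = 4.20×10⁻¹⁰ F.
C = (1/C₁ + 1/C₂)⁻¹ = 2.04×10⁻¹⁰ F.

204 pF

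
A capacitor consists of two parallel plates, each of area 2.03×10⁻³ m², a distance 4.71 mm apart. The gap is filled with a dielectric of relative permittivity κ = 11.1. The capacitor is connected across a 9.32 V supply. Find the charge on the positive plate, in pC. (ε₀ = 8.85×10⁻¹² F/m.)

Q ≈ 395 pC

C = κε₀A/d = 11.1 × 8.85×10⁻¹² × 2.03×10⁻³ / 4.71×10⁻³ = 4.23×10⁻¹¹ F.
Q = CV = 4.23×10⁻¹¹ × 9.32 = 3.95×10⁻¹⁰ C.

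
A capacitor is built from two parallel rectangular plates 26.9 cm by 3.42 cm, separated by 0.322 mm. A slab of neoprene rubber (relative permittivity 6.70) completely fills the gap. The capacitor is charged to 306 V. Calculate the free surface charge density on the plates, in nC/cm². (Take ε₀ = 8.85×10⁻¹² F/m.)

σ ≈ 5.63 nC/cm²

A = 26.9 × 3.42 cm² = 9.20×10⁻³ m².
C = κε₀A/d = 6.70 × 8.85×10⁻¹² × 9.20×10⁻³ / 3.22×10⁻⁴ = 1.69×10⁻⁹ F.
σ = Q/A = CV/A = 1.69×10⁻⁹ × 306 / 9.20×10⁻³ = 5.63×10⁻⁵ C/m².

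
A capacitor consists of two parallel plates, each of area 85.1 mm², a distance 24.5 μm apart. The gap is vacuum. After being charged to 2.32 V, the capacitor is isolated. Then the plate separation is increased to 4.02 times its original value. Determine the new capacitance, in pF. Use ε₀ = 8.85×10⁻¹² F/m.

A = 85.1 mm² = 8.51×10⁻⁵ m².
Initially C₁ = ε₀A/d = 8.85×10⁻¹² × 8.51×10⁻⁵ / 2.45×10⁻⁵ = 3.07×10⁻¹¹ F.
C = ε₀A/d scales as 1/d, so C₂/C₁ = d₁/d₂ = 1/4.02 = 0.249.
C₂ = 0.249 × 3.07×10⁻¹¹ = 7.65×10⁻¹² F.

7.65 pF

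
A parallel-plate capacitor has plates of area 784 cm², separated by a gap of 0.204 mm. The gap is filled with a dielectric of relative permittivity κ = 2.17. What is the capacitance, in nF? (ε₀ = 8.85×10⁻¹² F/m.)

7.38 nF

A = 784 cm² = 7.84×10⁻² m².
C = κε₀A/d = 2.17 × 8.85×10⁻¹² × 7.84×10⁻² / 2.04×10⁻⁴ = 7.38×10⁻⁹ F.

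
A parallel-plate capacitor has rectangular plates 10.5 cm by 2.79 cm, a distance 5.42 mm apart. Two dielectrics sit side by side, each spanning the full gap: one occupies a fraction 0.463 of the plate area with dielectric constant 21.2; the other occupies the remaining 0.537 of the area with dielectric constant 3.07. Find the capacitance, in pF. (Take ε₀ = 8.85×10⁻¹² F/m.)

A = 10.5 × 2.79 cm² = 2.93×10⁻³ m².
Side-by-side slabs ⇒ two capacitors in parallel, each spanning the full gap.
C₁ = κ₁ε₀A₁/d = 21.2 × 8.85×10⁻¹² × 1.36×10⁻³ / 5.42×10⁻³ = 4.70×10⁻¹¹ F.
C₂ = κ₂ε₀A₂/d = 3.07 × 8.85×10⁻¹² × 1.57×10⁻³ / 5.42×10⁻³ = 7.89×10⁻¹² F.
C = C₁ + C₂ = 5.48×10⁻¹¹ F.

54.8 pF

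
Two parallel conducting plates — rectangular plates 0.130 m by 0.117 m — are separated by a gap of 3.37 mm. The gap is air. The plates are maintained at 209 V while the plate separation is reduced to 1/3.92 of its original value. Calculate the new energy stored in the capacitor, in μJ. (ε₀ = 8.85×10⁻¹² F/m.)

U ≈ 3.42 μJ

A = 0.130 × 0.117 m² = 1.52×10⁻² m².
Initially C₁ = ε₀A/d = 8.85×10⁻¹² × 1.52×10⁻² / 3.37×10⁻³ = 3.99×10⁻¹¹ F.
U₁ = 8.72×10⁻⁷ J.
Battery connected ⇒ V is held fixed. C₂ = 3.92 C₁ and U = ½CV², so U₂/U₁ = C₂/C₁ = 3.92.
U₂ = 3.92 × 8.72×10⁻⁷ = 3.42×10⁻⁶ J.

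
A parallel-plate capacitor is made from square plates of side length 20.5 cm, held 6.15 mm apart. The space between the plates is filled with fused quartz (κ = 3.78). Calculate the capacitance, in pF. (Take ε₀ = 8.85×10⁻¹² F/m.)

C ≈ 229 pF

A = (20.5 cm)² = 4.20×10⁻² m².
C = κε₀A/d = 3.78 × 8.85×10⁻¹² × 4.20×10⁻² / 6.15×10⁻³ = 2.29×10⁻¹⁰ F.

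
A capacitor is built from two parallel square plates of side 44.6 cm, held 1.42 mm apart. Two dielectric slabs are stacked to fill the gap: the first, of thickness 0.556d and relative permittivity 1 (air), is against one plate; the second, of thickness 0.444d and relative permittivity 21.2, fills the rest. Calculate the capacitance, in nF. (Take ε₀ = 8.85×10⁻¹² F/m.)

A = (44.6 cm)² = 0.199 m².
Stacked slabs ⇒ two capacitors in series, each with the full plate area.
C₁ = κ₁ε₀A/d₁ = 1.00 × 8.85×10⁻¹² × 0.199 / 7.90×10⁻⁴ = 2.23×10⁻⁹ F.
C₂ = κ₂ε₀A/d₂ = 21.2 × 8.85×10⁻¹² × 0.199 / 6.30×10⁻⁴ = 5.92×10⁻⁸ F.
C = (1/C₁ + 1/C₂)⁻¹ = 2.15×10⁻⁹ F.

2.15 nF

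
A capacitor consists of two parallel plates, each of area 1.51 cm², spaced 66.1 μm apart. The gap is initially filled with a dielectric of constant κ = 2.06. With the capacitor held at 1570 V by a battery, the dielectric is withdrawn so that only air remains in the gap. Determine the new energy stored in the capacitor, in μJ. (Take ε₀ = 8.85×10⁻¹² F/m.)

A = 1.51 cm² = 1.51×10⁻⁴ m².
Initially C₁ = κε₀A/d = 2.06 × 8.85×10⁻¹² × 1.51×10⁻⁴ / 6.61×10⁻⁵ = 4.16×10⁻¹¹ F.
U₁ = 5.13×10⁻⁵ J.
Battery connected ⇒ V is held fixed. C₂ = 0.485 C₁ and U = ½CV², so U₂/U₁ = C₂/C₁ = 0.485.
U₂ = 0.485 × 5.13×10⁻⁵ = 2.49×10⁻⁵ J.

24.9 μJ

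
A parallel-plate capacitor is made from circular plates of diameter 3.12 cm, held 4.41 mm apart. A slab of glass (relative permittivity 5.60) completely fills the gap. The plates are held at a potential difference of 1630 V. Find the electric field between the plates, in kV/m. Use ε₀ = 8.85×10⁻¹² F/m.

E = V/d = 1630 / 4.41×10⁻³ = 3.70×10⁵ V/m.

E ≈ 370 kV/m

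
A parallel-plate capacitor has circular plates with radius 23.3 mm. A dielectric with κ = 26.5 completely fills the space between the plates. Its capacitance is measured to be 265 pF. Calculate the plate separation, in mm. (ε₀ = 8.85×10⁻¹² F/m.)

A = π(23.3 mm)² = 1.71×10⁻³ m².
d = κε₀A/C = 26.5 × 8.85×10⁻¹² × 1.71×10⁻³ / 2.65×10⁻¹⁰ = 1.51×10⁻³ m.

d ≈ 1.51 mm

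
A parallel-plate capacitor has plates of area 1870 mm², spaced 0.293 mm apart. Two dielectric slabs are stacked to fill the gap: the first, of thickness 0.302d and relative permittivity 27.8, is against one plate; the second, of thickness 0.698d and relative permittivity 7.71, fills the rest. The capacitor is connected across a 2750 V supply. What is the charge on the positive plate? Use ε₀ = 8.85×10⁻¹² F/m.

A = 1870 mm² = 1.87×10⁻³ m².
Stacked slabs ⇒ two capacitors in series, each with the full plate area.
C₁ = κ₁ε₀A/d₁ = 27.8 × 8.85×10⁻¹² × 1.87×10⁻³ / 8.85×10⁻⁵ = 5.20×10⁻⁹ F.
C₂ = κ₂ε₀A/d₂ = 7.71 × 8.85×10⁻¹² × 1.87×10⁻³ / 2.05×10⁻⁴ = 6.24×10⁻¹⁰ F.
C = (1/C₁ + 1/C₂)⁻¹ = 5.57×10⁻¹⁰ F.
Q = CV = 5.57×10⁻¹⁰ × 2750 = 1.53×10⁻⁶ C.

Q ≈ 1.53 μC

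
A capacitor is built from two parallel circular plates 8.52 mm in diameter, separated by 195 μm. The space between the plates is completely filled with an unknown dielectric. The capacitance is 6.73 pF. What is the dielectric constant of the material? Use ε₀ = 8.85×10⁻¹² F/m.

κ ≈ 2.60

A = π(8.52/2 mm)² = 5.70×10⁻⁵ m².
κ = Cd/(ε₀A) = 6.73×10⁻¹² × 1.95×10⁻⁴ / (8.85×10⁻¹² × 5.70×10⁻⁵) = 2.60.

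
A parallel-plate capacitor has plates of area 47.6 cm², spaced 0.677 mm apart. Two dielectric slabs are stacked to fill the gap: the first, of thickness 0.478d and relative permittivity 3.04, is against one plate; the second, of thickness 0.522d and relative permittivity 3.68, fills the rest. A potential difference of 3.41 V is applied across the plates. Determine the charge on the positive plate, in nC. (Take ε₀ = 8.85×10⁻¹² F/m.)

A = 47.6 cm² = 4.76×10⁻³ m².
Stacked slabs ⇒ two capacitors in series, each with the full plate area.
C₁ = κ₁ε₀A/d₁ = 3.04 × 8.85×10⁻¹² × 4.76×10⁻³ / 3.24×10⁻⁴ = 3.96×10⁻¹⁰ F.
C₂ = κ₂ε₀A/d₂ = 3.68 × 8.85×10⁻¹² × 4.76×10⁻³ / 3.53×10⁻⁴ = 4.39×10⁻¹⁰ F.
C = (1/C₁ + 1/C₂)⁻¹ = 2.08×10⁻¹⁰ F.
Q = CV = 2.08×10⁻¹⁰ × 3.41 = 7.09×10⁻¹⁰ C.

Q ≈ 0.709 nC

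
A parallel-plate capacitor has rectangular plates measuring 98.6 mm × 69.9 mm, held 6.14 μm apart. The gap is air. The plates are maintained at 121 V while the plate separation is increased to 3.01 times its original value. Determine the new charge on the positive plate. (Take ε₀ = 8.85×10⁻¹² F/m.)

A = 98.6 × 69.9 mm² = 6.89×10⁻³ m².
Initially C₁ = ε₀A/d = 8.85×10⁻¹² × 6.89×10⁻³ / 6.14×10⁻⁶ = 9.93×10⁻⁹ F.
Q₁ = 1.20×10⁻⁶ C.
Battery connected ⇒ V is held fixed. C₂ = 0.332 C₁ and Q = CV, so Q₂/Q₁ = C₂/C₁ = 0.332.
Q₂ = 0.332 × 1.20×10⁻⁶ = 3.99×10⁻⁷ C.

399 nC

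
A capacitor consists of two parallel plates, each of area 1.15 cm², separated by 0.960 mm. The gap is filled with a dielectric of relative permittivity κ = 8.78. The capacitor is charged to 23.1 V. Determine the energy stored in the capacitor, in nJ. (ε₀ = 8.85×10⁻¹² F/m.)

A = 1.15 cm² = 1.15×10⁻⁴ m².
C = κε₀A/d = 8.78 × 8.85×10⁻¹² × 1.15×10⁻⁴ / 9.60×10⁻⁴ = 9.31×10⁻¹² F.
U = ½CV² = ½ × 9.31×10⁻¹² × (23.1)² = 2.48×10⁻⁹ J.

U ≈ 2.48 nJ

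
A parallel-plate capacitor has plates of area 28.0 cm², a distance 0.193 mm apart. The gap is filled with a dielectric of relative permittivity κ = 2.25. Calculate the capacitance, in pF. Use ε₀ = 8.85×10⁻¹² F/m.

C ≈ 289 pF

A = 28.0 cm² = 2.80×10⁻³ m².
C = κε₀A/d = 2.25 × 8.85×10⁻¹² × 2.80×10⁻³ / 1.93×10⁻⁴ = 2.89×10⁻¹⁰ F.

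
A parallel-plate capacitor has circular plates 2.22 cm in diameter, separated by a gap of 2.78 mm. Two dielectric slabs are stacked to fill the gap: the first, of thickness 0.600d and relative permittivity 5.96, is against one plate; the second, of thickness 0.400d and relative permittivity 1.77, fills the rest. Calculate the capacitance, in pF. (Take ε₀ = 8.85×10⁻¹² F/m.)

C ≈ 3.77 pF

A = π(2.22/2 cm)² = 3.87×10⁻⁴ m².
Stacked slabs ⇒ two capacitors in series, each with the full plate area.
C₁ = κ₁ε₀A/d₁ = 5.96 × 8.85×10⁻¹² × 3.87×10⁻⁴ / 1.67×10⁻³ = 1.22×10⁻¹¹ F.
C₂ = κ₂ε₀A/d₂ = 1.77 × 8.85×10⁻¹² × 3.87×10⁻⁴ / 1.11×10⁻³ = 5.45×10⁻¹² F.
C = (1/C₁ + 1/C₂)⁻¹ = 3.77×10⁻¹² F.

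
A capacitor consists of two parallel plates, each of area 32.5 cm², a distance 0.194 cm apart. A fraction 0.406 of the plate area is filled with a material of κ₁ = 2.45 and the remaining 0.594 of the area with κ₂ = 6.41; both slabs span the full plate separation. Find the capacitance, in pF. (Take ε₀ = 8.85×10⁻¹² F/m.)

C ≈ 71.2 pF

A = 32.5 cm² = 3.25×10⁻³ m².
Side-by-side slabs ⇒ two capacitors in parallel, each spanning the full gap.
C₁ = κ₁ε₀A₁/d = 2.45 × 8.85×10⁻¹² × 1.32×10⁻³ / 1.94×10⁻³ = 1.47×10⁻¹¹ F.
C₂ = κ₂ε₀A₂/d = 6.41 × 8.85×10⁻¹² × 1.93×10⁻³ / 1.94×10⁻³ = 5.65×10⁻¹¹ F.
C = C₁ + C₂ = 7.12×10⁻¹¹ F.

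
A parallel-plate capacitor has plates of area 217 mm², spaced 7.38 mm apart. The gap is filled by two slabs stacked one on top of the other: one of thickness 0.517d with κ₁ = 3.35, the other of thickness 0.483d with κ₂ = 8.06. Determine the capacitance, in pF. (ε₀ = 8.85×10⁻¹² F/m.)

1.21 pF

A = 217 mm² = 2.17×10⁻⁴ m².
Stacked slabs ⇒ two capacitors in series, each with the full plate area.
C₁ = κ₁ε₀A/d₁ = 3.35 × 8.85×10⁻¹² × 2.17×10⁻⁴ / 3.82×10⁻³ = 1.69×10⁻¹² F.
C₂ = κ₂ε₀A/d₂ = 8.06 × 8.85×10⁻¹² × 2.17×10⁻⁴ / 3.56×10⁻³ = 4.34×10⁻¹² F.
C = (1/C₁ + 1/C₂)⁻¹ = 1.21×10⁻¹² F.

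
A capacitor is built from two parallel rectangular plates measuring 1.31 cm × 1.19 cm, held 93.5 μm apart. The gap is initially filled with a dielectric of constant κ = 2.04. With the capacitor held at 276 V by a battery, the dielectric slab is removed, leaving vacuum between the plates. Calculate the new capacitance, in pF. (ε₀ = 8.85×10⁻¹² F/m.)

A = 1.31 × 1.19 cm² = 1.56×10⁻⁴ m².
Initially C₁ = κε₀A/d = 2.04 × 8.85×10⁻¹² × 1.56×10⁻⁴ / 9.35×10⁻⁵ = 3.01×10⁻¹¹ F.
C = κε₀A/d scales with κ, so C₂/C₁ = 1/κ = 1/2.04 = 0.490.
C₂ = 0.490 × 3.01×10⁻¹¹ = 1.48×10⁻¹¹ F.

14.8 pF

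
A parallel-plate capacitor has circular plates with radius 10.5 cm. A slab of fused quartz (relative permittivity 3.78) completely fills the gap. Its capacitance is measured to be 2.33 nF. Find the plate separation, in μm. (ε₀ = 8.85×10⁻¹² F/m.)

A = π(10.5 cm)² = 3.46×10⁻² m².
d = κε₀A/C = 3.78 × 8.85×10⁻¹² × 3.46×10⁻² / 2.33×10⁻⁹ = 4.97×10⁻⁴ m.

d ≈ 497 μm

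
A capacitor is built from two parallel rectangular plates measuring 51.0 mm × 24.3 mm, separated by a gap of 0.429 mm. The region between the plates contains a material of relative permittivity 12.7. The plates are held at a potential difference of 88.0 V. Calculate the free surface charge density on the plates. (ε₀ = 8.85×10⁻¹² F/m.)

σ ≈ 23.1 μC/m²

A = 51.0 × 24.3 mm² = 1.24×10⁻³ m².
C = κε₀A/d = 12.7 × 8.85×10⁻¹² × 1.24×10⁻³ / 4.29×10⁻⁴ = 3.25×10⁻¹⁰ F.
σ = Q/A = CV/A = 3.25×10⁻¹⁰ × 88.0 / 1.24×10⁻³ = 2.31×10⁻⁵ C/m².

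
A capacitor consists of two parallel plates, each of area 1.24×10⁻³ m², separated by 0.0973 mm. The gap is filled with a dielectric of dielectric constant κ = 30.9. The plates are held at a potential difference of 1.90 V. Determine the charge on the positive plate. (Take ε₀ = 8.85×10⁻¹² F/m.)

C = κε₀A/d = 30.9 × 8.85×10⁻¹² × 1.24×10⁻³ / 9.73×10⁻⁵ = 3.49×10⁻⁹ F.
Q = CV = 3.49×10⁻⁹ × 1.90 = 6.62×10⁻⁹ C.

Q ≈ 6.62 nC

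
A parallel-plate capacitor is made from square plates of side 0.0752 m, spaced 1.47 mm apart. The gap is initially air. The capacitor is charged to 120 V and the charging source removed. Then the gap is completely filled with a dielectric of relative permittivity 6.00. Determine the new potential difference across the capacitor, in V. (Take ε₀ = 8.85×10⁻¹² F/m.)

20.0 V

A = (0.0752 m)² = 5.66×10⁻³ m².
Initially C₁ = ε₀A/d = 8.85×10⁻¹² × 5.66×10⁻³ / 1.47×10⁻³ = 3.40×10⁻¹¹ F.
V₁ = 1.20×10² V.
Isolated ⇒ Q is held fixed. C₂ = 6.00 C₁ and V = Q/C, so V₂/V₁ = C₁/C₂ = 0.167.
V₂ = 0.167 × 1.20×10² = 20.0 V.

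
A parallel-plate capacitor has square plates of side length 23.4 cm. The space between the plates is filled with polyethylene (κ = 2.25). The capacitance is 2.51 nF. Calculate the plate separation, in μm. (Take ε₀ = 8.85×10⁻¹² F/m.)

A = (23.4 cm)² = 5.48×10⁻² m².
d = κε₀A/C = 2.25 × 8.85×10⁻¹² × 5.48×10⁻² / 2.51×10⁻⁹ = 4.34×10⁻⁴ m.

d ≈ 434 μm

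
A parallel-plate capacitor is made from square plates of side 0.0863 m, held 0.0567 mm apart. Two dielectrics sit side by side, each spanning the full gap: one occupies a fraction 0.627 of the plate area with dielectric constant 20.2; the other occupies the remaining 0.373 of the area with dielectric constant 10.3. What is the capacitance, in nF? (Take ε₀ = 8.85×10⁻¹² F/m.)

19.2 nF

A = (0.0863 m)² = 7.45×10⁻³ m².
Side-by-side slabs ⇒ two capacitors in parallel, each spanning the full gap.
C₁ = κ₁ε₀A₁/d = 20.2 × 8.85×10⁻¹² × 4.67×10⁻³ / 5.67×10⁻⁵ = 1.47×10⁻⁸ F.
C₂ = κ₂ε₀A₂/d = 10.3 × 8.85×10⁻¹² × 2.78×10⁻³ / 5.67×10⁻⁵ = 4.47×10⁻⁹ F.
C = C₁ + C₂ = 1.92×10⁻⁸ F.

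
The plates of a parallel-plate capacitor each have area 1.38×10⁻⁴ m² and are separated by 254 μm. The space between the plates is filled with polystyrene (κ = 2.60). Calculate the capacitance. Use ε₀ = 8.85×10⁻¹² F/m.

C ≈ 12.5 pF

C = κε₀A/d = 2.60 × 8.85×10⁻¹² × 1.38×10⁻⁴ / 2.54×10⁻⁴ = 1.25×10⁻¹¹ F.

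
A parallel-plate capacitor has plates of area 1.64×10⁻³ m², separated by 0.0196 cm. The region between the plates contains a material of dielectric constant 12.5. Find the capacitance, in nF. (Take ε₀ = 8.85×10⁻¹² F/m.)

C ≈ 0.926 nF

C = κε₀A/d = 12.5 × 8.85×10⁻¹² × 1.64×10⁻³ / 1.96×10⁻⁴ = 9.26×10⁻¹⁰ F.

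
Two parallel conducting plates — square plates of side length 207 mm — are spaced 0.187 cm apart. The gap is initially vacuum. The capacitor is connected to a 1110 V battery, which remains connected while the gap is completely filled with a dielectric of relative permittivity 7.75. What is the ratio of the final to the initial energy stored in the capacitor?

Battery connected ⇒ V is held fixed.
C₂ = 7.75 C₁ and U = ½CV², so U₂/U₁ = C₂/C₁ = 7.75.

U₂/U₁ ≈ 7.75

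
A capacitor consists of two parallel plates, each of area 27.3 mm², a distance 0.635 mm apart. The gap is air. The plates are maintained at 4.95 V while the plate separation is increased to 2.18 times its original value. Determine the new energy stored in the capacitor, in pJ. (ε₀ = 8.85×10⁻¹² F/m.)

U ≈ 2.14 pJ

A = 27.3 mm² = 2.73×10⁻⁵ m².
Initially C₁ = ε₀A/d = 8.85×10⁻¹² × 2.73×10⁻⁵ / 6.35×10⁻⁴ = 3.80×10⁻¹³ F.
U₁ = 4.66×10⁻¹² J.
Battery connected ⇒ V is held fixed. C₂ = 0.459 C₁ and U = ½CV², so U₂/U₁ = C₂/C₁ = 0.459.
U₂ = 0.459 × 4.66×10⁻¹² = 2.14×10⁻¹² J.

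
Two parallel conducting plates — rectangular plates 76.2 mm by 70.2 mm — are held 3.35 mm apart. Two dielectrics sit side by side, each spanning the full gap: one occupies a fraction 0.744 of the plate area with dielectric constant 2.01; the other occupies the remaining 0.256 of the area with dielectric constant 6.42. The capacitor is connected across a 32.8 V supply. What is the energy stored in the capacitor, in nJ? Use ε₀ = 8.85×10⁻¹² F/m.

23.9 nJ

A = 76.2 × 70.2 mm² = 5.35×10⁻³ m².
Side-by-side slabs ⇒ two capacitors in parallel, each spanning the full gap.
C₁ = κ₁ε₀A₁/d = 2.01 × 8.85×10⁻¹² × 3.98×10⁻³ / 3.35×10⁻³ = 2.11×10⁻¹¹ F.
C₂ = κ₂ε₀A₂/d = 6.42 × 8.85×10⁻¹² × 1.37×10⁻³ / 3.35×10⁻³ = 2.32×10⁻¹¹ F.
C = C₁ + C₂ = 4.44×10⁻¹¹ F.
U = ½CV² = ½ × 4.44×10⁻¹¹ × (32.8)² = 2.39×10⁻⁸ J.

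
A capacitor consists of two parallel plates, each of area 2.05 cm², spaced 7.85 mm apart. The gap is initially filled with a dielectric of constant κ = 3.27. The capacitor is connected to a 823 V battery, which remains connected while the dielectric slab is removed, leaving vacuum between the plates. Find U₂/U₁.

U₂/U₁ ≈ 0.306

Battery connected ⇒ V is held fixed.
C₂ = 0.306 C₁ and U = ½CV², so U₂/U₁ = C₂/C₁ = 0.306.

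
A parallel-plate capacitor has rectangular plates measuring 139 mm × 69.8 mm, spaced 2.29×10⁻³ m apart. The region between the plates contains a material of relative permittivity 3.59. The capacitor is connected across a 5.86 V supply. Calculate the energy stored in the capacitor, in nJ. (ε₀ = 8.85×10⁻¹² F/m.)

2.31 nJ

A = 139 × 69.8 mm² = 9.70×10⁻³ m².
C = κε₀A/d = 3.59 × 8.85×10⁻¹² × 9.70×10⁻³ / 2.29×10⁻³ = 1.35×10⁻¹⁰ F.
U = ½CV² = ½ × 1.35×10⁻¹⁰ × (5.86)² = 2.31×10⁻⁹ J.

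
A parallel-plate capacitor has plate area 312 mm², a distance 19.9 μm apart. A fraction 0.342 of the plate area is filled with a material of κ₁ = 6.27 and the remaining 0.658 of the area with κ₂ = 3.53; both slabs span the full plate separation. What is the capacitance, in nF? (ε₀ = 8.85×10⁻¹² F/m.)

0.620 nF

A = 312 mm² = 3.12×10⁻⁴ m².
Side-by-side slabs ⇒ two capacitors in parallel, each spanning the full gap.
C₁ = κ₁ε₀A₁/d = 6.27 × 8.85×10⁻¹² × 1.07×10⁻⁴ / 1.99×10⁻⁵ = 2.98×10⁻¹⁰ F.
C₂ = κ₂ε₀A₂/d = 3.53 × 8.85×10⁻¹² × 2.05×10⁻⁴ / 1.99×10⁻⁵ = 3.22×10⁻¹⁰ F.
C = C₁ + C₂ = 6.20×10⁻¹⁰ F.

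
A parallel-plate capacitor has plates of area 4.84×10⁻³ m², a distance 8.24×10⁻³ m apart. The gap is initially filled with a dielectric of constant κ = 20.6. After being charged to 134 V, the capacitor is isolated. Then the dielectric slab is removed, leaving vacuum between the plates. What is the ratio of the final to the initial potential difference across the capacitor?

Isolated ⇒ Q is held fixed.
C₂ = 0.0485 C₁ and V = Q/C, so V₂/V₁ = C₁/C₂ = 20.6.

V₂/V₁ ≈ 20.6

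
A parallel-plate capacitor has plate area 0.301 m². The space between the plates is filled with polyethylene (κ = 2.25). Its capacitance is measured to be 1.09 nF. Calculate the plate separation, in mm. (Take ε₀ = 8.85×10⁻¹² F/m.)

d = κε₀A/C = 2.25 × 8.85×10⁻¹² × 0.301 / 1.09×10⁻⁹ = 5.50×10⁻³ m.

5.50 mm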